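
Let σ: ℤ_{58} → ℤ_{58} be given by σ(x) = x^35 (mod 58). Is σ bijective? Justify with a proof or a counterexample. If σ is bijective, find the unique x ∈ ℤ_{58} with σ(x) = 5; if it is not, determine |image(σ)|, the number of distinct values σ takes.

σ(4): Repeated squaring mod 58: 4^1 ≡ 4, 4^2 ≡ 4² = 16, 4^4 ≡ 16² = 256 ≡ 24, 4^8 ≡ 24² = 576 ≡ 54, 4^16 ≡ 54² = 2916 ≡ 16, 4^32 ≡ 16² = 256 ≡ 24. Since 35 = 32 + 2 + 1, 4^35 ≡ 24·16·4: 24·16 = 384 ≡ 36, then 36·4 = 144 ≡ 28. So 4^35 ≡ 28 (mod 58).
σ(6): Repeated squaring mod 58: 6^1 ≡ 6, 6^2 ≡ 6² = 36, 6^4 ≡ 36² = 1296 ≡ 20, 6^8 ≡ 20² = 400 ≡ 52, 6^16 ≡ 52² = 2704 ≡ 36, 6^32 ≡ 36² = 1296 ≡ 20. Since 35 = 32 + 2 + 1, 6^35 ≡ 20·36·6: 20·36 = 720 ≡ 24, then 24·6 = 144 ≡ 28. So 6^35 ≡ 28 (mod 58).
So σ(4) = σ(6) = 28 while 4 ≠ 6, therefore σ is not injective, hence not bijective.
Since σ is not bijective, we determine |image(σ)|. Computing x^35 mod 58 for each x (by repeated squaring, reducing mod 58 at every step), the values σ(0), σ(1), …, σ(57) are: 0, 1, 12, 41, 28, 57, 28, 1, 46, 57, 46, 41, 46, 57, 12, 17, 30, 41, 46, 41, 30, 41, 28, 1, 30, 1, 46, 17, 28, 29, 30, 41, 12, 57, 28, 57, 30, 17, 28, 17, 12, 17, 28, 41, 46, 1, 12, 17, 12, 1, 12, 57, 30, 1, 30, 17, 46, 57.
The distinct values are {0, 1, 12, 17, 28, 29, 30, 41, 46, 57}; there are 10 of them.

10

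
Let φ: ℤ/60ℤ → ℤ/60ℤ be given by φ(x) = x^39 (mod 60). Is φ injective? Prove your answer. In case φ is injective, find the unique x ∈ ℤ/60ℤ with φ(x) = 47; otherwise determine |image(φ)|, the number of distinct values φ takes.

45

φ(0) = 0^39 = 0.
φ(30): Repeated squaring mod 60: 30^1 ≡ 30, 30^2 ≡ 30² = 900 ≡ 0, 30^4 ≡ 0² = 0, 30^8 ≡ 0² = 0, 30^16 ≡ 0² = 0, 30^32 ≡ 0² = 0. Since 39 = 32 + 4 + 2 + 1, 30^39 ≡ 0·0·0·30: 0·0 = 0, then 0·0 = 0, then 0·30 = 0. So 30^39 ≡ 0 (mod 60).
So φ(0) = φ(30) = 0 while 0 ≠ 30, hence φ is not injective.
Since φ is not injective, we determine |image(φ)|. Computing x^39 mod 60 for each x (by repeated squaring, reducing mod 60 at every step), the values φ(0), φ(1), …, φ(59) are: 0, 1, 8, 27, 4, 5, 36, 43, 32, 9, 40, 11, 48, 37, 44, 15, 16, 53, 12, 19, 20, 21, 28, 47, 24, 25, 56, 3, 52, 29, 0, 31, 8, 57, 4, 35, 36, 13, 32, 39, 40, 41, 48, 7, 44, 45, 16, 23, 12, 49, 20, 51, 28, 17, 24, 55, 56, 33, 52, 59.
The distinct values are {0, 1, 3, 4, 5, 7, 8, 9, 11, 12, 13, 15, 16, 17, 19, 20, 21, 23, 24, 25, 27, 28, 29, 31, 32, 33, 35, 36, 37, 39, 40, 41, 43, 44, 45, 47, 48, 49, 51, 52, 53, 55, 56, 57, 59}; there are 45 of them.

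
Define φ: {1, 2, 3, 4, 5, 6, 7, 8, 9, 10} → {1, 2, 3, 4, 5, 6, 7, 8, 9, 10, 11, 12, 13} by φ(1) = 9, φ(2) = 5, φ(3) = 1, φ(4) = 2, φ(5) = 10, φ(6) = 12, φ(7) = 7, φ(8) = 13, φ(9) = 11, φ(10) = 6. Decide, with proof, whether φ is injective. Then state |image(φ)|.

10

The values φ(1), …, φ(10) are 9, 5, 1, 2, 10, 12, 7, 13, 11, 6 — all distinct.
So φ(u) = φ(v) only when u = v, and φ is injective.
The image of φ is {1, 2, 5, 6, 7, 9, 10, 11, 12, 13}, which has 10 elements.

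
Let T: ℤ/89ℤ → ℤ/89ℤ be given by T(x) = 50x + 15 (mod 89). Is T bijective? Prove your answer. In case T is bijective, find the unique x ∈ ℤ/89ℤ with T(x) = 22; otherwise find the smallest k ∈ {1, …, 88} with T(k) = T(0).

66

If T(a) = T(b), then 50a ≡ 50b (mod 89). Because gcd(50, 89) = 1, we may cancel 50 to get a ≡ b (mod 89).
We now compute 50⁻¹ mod 89 explicitly. Euclid's algorithm: 89 = 1·50 + 39, 50 = 1·39 + 11, 39 = 3·11 + 6, 11 = 1·6 + 5, 6 = 1·5 + 1; back-substituting gives 1 = 73·50 − 41·89, so 50⁻¹ ≡ 73 (mod 89).
Then y ↦ 73(y − 15) is a two-sided inverse to T, so every y ∈ ℤ/89ℤ has a preimage.
Therefore T is bijective.
Since T is bijective, we find T⁻¹(22): we need 50x ≡ 22 − 15 ≡ 7 (mod 89). Using 50⁻¹ = 73: x ≡ 73·7 = 511 = 5·89 + 66, so x = 66.
Check: T(66) = 50·66 + 15 = 3315 = 37·89 + 22 ≡ 22 (mod 89).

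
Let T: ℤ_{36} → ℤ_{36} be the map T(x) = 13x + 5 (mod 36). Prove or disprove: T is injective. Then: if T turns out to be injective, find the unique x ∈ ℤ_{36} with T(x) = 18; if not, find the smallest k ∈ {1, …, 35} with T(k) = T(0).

1

If T(s) = T(t), then 13s ≡ 13t (mod 36). Because gcd(13, 36) = 1, we may cancel 13 to get s ≡ t (mod 36).
Hence T is injective.
We now compute 13⁻¹ mod 36 explicitly. Euclid's algorithm: 36 = 2·13 + 10, 13 = 1·10 + 3, 10 = 3·3 + 1; back-substituting gives 1 = 25·13 − 9·36, so 13⁻¹ ≡ 25 (mod 36).
Since T is injective, we compute T⁻¹(18): solve 13x + 5 ≡ 18 (mod 36), i.e. 13x ≡ 13 (mod 36).
Multiplying by 13⁻¹ = 25 gives x ≡ 25·13 = 325 = 9·36 + 1 ≡ 1 (mod 36).
Check: T(1) = 13·1 + 5 = 18 ≡ 18 (mod 36).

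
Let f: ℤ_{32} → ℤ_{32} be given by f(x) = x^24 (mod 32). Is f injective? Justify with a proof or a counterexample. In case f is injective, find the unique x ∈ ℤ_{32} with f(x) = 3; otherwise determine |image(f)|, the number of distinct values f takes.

f(0) = 0^24 = 0.
f(2): Repeated squaring mod 32: 2^1 ≡ 2, 2^2 ≡ 2² = 4, 2^4 ≡ 4² = 16, 2^8 ≡ 16² = 256 ≡ 0, 2^16 ≡ 0² = 0. Since 24 = 16 + 8, 2^24 ≡ 0·0: 0·0 = 0. So 2^24 ≡ 0 (mod 32).
So f(0) = f(2) = 0 while 0 ≠ 2, hence f is not injective.
Since f is not injective, we determine |image(f)|. Computing x^24 mod 32 for each x (by repeated squaring, reducing mod 32 at every step), the values f(0), f(1), …, f(31) are: 0, 1, 0, 1, 0, 1, 0, 1, 0, 1, 0, 1, 0, 1, 0, 1, 0, 1, 0, 1, 0, 1, 0, 1, 0, 1, 0, 1, 0, 1, 0, 1.
The distinct values are {0, 1}; there are 2 of them.

2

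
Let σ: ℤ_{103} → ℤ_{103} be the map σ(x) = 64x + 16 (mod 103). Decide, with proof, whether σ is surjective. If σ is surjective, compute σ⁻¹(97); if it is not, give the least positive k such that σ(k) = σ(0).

93

Recall that surjectivity means every element of the codomain has a preimage under σ.
Since gcd(64, 103) = 1, 64 is invertible modulo 103. Euclid's algorithm: 103 = 1·64 + 39, 64 = 1·39 + 25, 39 = 1·25 + 14, 25 = 1·14 + 11, 14 = 1·11 + 3, 11 = 3·3 + 2, 3 = 1·2 + 1; back-substituting gives 1 = 66·64 − 41·103, so 64⁻¹ ≡ 66 (mod 103).
For any y ∈ ℤ_{103}, x = 66(y − 16) mod 103 satisfies σ(x) = 64·66(y − 16) + 16 ≡ y (since 64·66 ≡ 1 mod 103). So every y has a preimage.
So σ is surjective.
Since σ is surjective, we compute σ⁻¹(97): solve 64x + 16 ≡ 97 (mod 103), i.e. 64x ≡ 81 (mod 103).
Multiplying by 64⁻¹ = 66 gives x ≡ 66·81 = 5346 = 51·103 + 93 ≡ 93 (mod 103).
Check: σ(93) = 64·93 + 16 = 5968 = 57·103 + 97 ≡ 97 (mod 103).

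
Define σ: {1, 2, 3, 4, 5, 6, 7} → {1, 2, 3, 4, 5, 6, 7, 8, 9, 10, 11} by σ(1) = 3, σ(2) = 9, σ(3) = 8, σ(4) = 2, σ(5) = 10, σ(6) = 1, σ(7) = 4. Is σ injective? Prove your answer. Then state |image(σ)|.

The values σ(1), …, σ(7) are 3, 9, 8, 2, 10, 1, 4 — all distinct.
So σ(u) = σ(v) only when u = v, and σ is injective.
The image of σ is {1, 2, 3, 4, 8, 9, 10}, which has 7 elements.

7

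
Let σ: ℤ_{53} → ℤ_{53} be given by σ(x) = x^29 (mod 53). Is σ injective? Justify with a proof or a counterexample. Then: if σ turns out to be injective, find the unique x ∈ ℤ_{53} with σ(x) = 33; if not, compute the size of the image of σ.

27

Since 53 is prime, the nonzero elements of ℤ_{53} form a cyclic group of order 52.
As gcd(29, 52) = 1, raising to the 29th power is a bijection on this group: if a^29 ≡ b^29 then (ab^{−1})^29 = 1, and the only element of order dividing gcd(29, 52) = 1 is 1, so a = b.
With σ(0) = 0 this makes σ injective on all of ℤ_{53}, hence bijective (finite equal-size domain and codomain). In particular σ is injective.
Since σ is injective, we find the preimage of 33. The inverse of x ↦ x^29 on (ℤ_{53})^× is x ↦ x^9, because 29·9 = 261 = 5·52 + 1 ≡ 1 (mod 52) and x^{52} = 1 for x ≠ 0 (Fermat). So σ⁻¹(33) = 33^9 mod 53.
Repeated squaring mod 53: 33^1 ≡ 33, 33^2 ≡ 33² = 1089 ≡ 29, 33^4 ≡ 29² = 841 ≡ 46, 33^8 ≡ 46² = 2116 ≡ 49. Since 9 = 8 + 1, 33^9 ≡ 49·33: 49·33 = 1617 ≡ 27. So 33^9 ≡ 27 (mod 53).
Hence σ⁻¹(33) = 27.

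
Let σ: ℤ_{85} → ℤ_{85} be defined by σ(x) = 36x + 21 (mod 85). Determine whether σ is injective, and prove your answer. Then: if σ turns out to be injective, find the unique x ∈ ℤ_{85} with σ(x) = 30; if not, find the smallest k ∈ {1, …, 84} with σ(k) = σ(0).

Recall that σ is injective when σ(u) = σ(v) forces u = v.
Suppose σ(u) = σ(v) in ℤ_{85}. Then 36u + 21 ≡ 36v + 21 (mod 85), therefore 36(u − v) ≡ 0 (mod 85).
Since gcd(36, 85) = 1, 36 is invertible modulo 85, hence u − v ≡ 0 (mod 85), i.e. u = v.
So σ is injective.
We now compute 36⁻¹ mod 85 explicitly. Euclid's algorithm: 85 = 2·36 + 13, 36 = 2·13 + 10, 13 = 1·10 + 3, 10 = 3·3 + 1; back-substituting gives 1 = 26·36 − 11·85, so 36⁻¹ ≡ 26 (mod 85).
Since σ is injective, we find σ⁻¹(30): we need 36x ≡ 30 − 21 ≡ 9 (mod 85). Using 36⁻¹ = 26: x ≡ 26·9 = 234 = 2·85 + 64, so x = 64.
Check: σ(64) = 36·64 + 21 = 2325 = 27·85 + 30 ≡ 30 (mod 85).

64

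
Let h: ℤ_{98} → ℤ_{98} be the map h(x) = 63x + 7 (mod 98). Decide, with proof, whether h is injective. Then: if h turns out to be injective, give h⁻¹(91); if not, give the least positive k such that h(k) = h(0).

14

Recall that injectivity means: for all x_1, x_2 in the domain, h(x_1) = h(x_2) implies x_1 = x_2.
We have gcd(63, 98) = 7 > 1. Taking x_1 = 0 and x_2 = 14: h(0) = 7 and h(14) = 63·14 + 7 = 889 ≡ 7 (mod 98).
So h(0) = h(14) while 0 ≠ 14, hence h is not injective.
Since h is not injective, we find the least positive k with h(k) = h(0): this means 63k ≡ 0 (mod 98), i.e. 98 ∣ 63k. Since gcd(63, 98) = 7, dividing through by 7 this holds exactly when 14 ∣ 9k, and as gcd(9, 14) = 1, exactly when 14 ∣ k.
The smallest positive such k is 14.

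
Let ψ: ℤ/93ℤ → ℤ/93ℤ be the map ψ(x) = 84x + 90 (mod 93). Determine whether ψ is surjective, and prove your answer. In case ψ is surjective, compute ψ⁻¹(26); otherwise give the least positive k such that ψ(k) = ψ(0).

Recall: ψ is surjective if every y in the codomain equals ψ(x) for some x in the domain.
Since gcd(84, 93) = 3, we have 84x ≡ 0 (mod 3) for all x, so ψ(x) ≡ 0 (mod 3).
But 1 ≢ 0 (mod 3), so 1 ∈ ℤ/93ℤ has no preimage. So ψ is not surjective.
Since ψ is not surjective, we find the least positive k with ψ(k) = ψ(0): this means 84k ≡ 0 (mod 93), i.e. 93 ∣ 84k. Since gcd(84, 93) = 3, dividing through by 3 this holds exactly when 31 ∣ 28k, and as gcd(28, 31) = 1, exactly when 31 ∣ k.
The smallest positive such k is 31.

31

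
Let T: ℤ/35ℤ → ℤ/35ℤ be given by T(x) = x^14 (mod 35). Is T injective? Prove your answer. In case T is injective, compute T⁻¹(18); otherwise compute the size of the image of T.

12

T(1) = 1^14 = 1.
T(6): Repeated squaring mod 35: 6^1 ≡ 6, 6^2 ≡ 6² = 36 ≡ 1, 6^4 ≡ 1² = 1, 6^8 ≡ 1² = 1. Since 14 = 8 + 4 + 2, 6^14 ≡ 1·1·1: 1·1 = 1, then 1·1 = 1. So 6^14 ≡ 1 (mod 35).
So T(1) = T(6) = 1 while 1 ≠ 6, thus T is not injective.
Since T is not injective, we determine |image(T)|. Computing x^14 mod 35 for each x (by repeated squaring, reducing mod 35 at every step), the values T(0), T(1), …, T(34) are: 0, 1, 4, 9, 16, 25, 1, 14, 29, 11, 30, 16, 4, 29, 21, 15, 11, 9, 9, 11, 15, 21, 29, 4, 16, 30, 11, 29, 14, 1, 25, 16, 9, 4, 1.
The distinct values are {0, 1, 4, 9, 11, 14, 15, 16, 21, 25, 29, 30}; there are 12 of them.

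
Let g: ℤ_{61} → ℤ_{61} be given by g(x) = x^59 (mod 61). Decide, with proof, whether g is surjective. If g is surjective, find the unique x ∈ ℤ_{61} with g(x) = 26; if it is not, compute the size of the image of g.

Since 61 is prime, the nonzero elements of ℤ_{61} form a cyclic group of order 60.
As gcd(59, 60) = 1, raising to the 59th power is a bijection on this group: if x_1^59 ≡ x_2^59 then (x_1x_2^{−1})^59 = 1, and the only element of order dividing gcd(59, 60) = 1 is 1, so x_1 = x_2.
With g(0) = 0 this makes g injective on all of ℤ_{61}, hence bijective (finite equal-size domain and codomain). In particular g is surjective.
Since g is surjective, we find the preimage of 26. The inverse of x ↦ x^59 on (ℤ_{61})^× is x ↦ x^59, because 59·59 = 3481 = 58·60 + 1 ≡ 1 (mod 60) and x^{60} = 1 for x ≠ 0 (Fermat). So g⁻¹(26) = 26^59 mod 61.
Repeated squaring mod 61: 26^1 ≡ 26, 26^2 ≡ 26² = 676 ≡ 5, 26^4 ≡ 5² = 25, 26^8 ≡ 25² = 625 ≡ 15, 26^16 ≡ 15² = 225 ≡ 42, 26^32 ≡ 42² = 1764 ≡ 56. Since 59 = 32 + 16 + 8 + 2 + 1, 26^59 ≡ 56·42·15·5·26: 56·42 = 2352 ≡ 34, then 34·15 = 510 ≡ 22, then 22·5 = 110 ≡ 49, then 49·26 = 1274 ≡ 54. So 26^59 ≡ 54 (mod 61).
Hence g⁻¹(26) = 54.

54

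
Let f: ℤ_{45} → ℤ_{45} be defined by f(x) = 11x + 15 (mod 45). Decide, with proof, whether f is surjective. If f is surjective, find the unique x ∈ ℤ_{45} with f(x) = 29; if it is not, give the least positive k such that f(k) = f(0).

34

Since gcd(11, 45) = 1, 11 is invertible modulo 45. Euclid's algorithm: 45 = 4·11 + 1; back-substituting gives 1 = 41·11 − 10·45, so 11⁻¹ ≡ 41 (mod 45).
Then y ↦ 41(y − 15) is a two-sided inverse to f, so every y ∈ ℤ_{45} has a preimage.
Therefore f is surjective.
Since f is surjective, we find f⁻¹(29): we need 11x ≡ 29 − 15 ≡ 14 (mod 45). Using 11⁻¹ = 41: x ≡ 41·14 = 574 = 12·45 + 34, so x = 34.
Check: f(34) = 11·34 + 15 = 389 = 8·45 + 29 ≡ 29 (mod 45).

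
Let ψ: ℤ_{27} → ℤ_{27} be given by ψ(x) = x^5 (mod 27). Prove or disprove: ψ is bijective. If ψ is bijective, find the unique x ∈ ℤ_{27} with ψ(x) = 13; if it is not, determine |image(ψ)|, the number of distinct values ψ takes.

ψ(0) = 0^5 = 0.
ψ(3): Repeated squaring mod 27: 3^1 ≡ 3, 3^2 ≡ 3² = 9, 3^4 ≡ 9² = 81 ≡ 0. Since 5 = 4 + 1, 3^5 ≡ 0·3: 0·3 = 0. So 3^5 ≡ 0 (mod 27).
So ψ(0) = ψ(3) = 0 while 0 ≠ 3, therefore ψ is not injective, hence not bijective.
Since ψ is not bijective, we determine |image(ψ)|. Computing x^5 mod 27 for each x (by repeated squaring, reducing mod 27 at every step), the values ψ(0), ψ(1), …, ψ(26) are: 0, 1, 5, 0, 25, 20, 0, 13, 17, 0, 19, 23, 0, 16, 11, 0, 4, 8, 0, 10, 14, 0, 7, 2, 0, 22, 26.
The distinct values are {0, 1, 2, 4, 5, 7, 8, 10, 11, 13, 14, 16, 17, 19, 20, 22, 23, 25, 26}; there are 19 of them.

19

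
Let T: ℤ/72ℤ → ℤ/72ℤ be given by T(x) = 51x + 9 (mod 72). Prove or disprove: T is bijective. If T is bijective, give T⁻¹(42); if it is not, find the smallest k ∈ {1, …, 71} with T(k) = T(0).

Recall that injectivity means: for all x_1, x_2 in the domain, T(x_1) = T(x_2) implies x_1 = x_2.
We have gcd(51, 72) = 3 > 1. Taking x_1 = 0 and x_2 = 24: T(0) = 9 and T(24) = 51·24 + 9 = 1233 ≡ 9 (mod 72).
So T(0) = T(24) while 0 ≠ 24, therefore T is not injective, hence not bijective.
Since T is not bijective, we find the least positive k with T(k) = T(0): this means 51k ≡ 0 (mod 72), i.e. 72 ∣ 51k. Since gcd(51, 72) = 3, dividing through by 3 this holds exactly when 24 ∣ 17k, and as gcd(17, 24) = 1, exactly when 24 ∣ k.
The smallest positive such k is 24.

24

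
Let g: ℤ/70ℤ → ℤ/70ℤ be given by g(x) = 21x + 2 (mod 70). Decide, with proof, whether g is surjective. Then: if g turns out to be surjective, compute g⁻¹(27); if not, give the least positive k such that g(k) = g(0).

Since gcd(21, 70) = 7, we have 21x ≡ 0 (mod 7) for all x, so g(x) ≡ 2 (mod 7).
But 0 ≢ 2 (mod 7), so 0 ∈ ℤ/70ℤ has no preimage. Hence g is not surjective.
Since g is not surjective, we find the least positive k with g(k) = g(0): this means 21k ≡ 0 (mod 70), i.e. 70 ∣ 21k. Since gcd(21, 70) = 7, dividing through by 7 this holds exactly when 10 ∣ 3k, and as gcd(3, 10) = 1, exactly when 10 ∣ k.
The smallest positive such k is 10.

10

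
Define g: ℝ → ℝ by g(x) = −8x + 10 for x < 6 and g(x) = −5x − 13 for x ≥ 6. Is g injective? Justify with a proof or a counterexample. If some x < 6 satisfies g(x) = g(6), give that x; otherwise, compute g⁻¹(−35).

45/8

Both pieces are strictly decreasing (slopes −8 and −5), so each is injective on its own interval.
The left piece maps (−∞, 6) onto (−38, ∞); the right piece maps [6, ∞) onto (−∞, −43].
These images are disjoint, so no value is attained by both pieces. Thus g is injective.
Because the two images are disjoint, no x < 6 has g(x) = g(6), so we compute g⁻¹(−35): −35 lies in (−38, ∞), so solve −8x + 10 = −35: x = (−35 − 10)/(−8) = 45/8.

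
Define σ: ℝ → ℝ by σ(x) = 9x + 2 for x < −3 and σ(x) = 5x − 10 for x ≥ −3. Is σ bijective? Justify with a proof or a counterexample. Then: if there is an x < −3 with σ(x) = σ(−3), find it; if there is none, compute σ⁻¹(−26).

-28/9

Both pieces are strictly increasing (slopes 9 and 5), so each is injective on its own interval.
The left piece maps (−∞, −3) onto (−∞, −25); the right piece maps [−3, ∞) onto [−25, ∞).
Since −25 = −25, the images partition ℝ: σ is injective and surjective, hence bijective.
Because the two images are disjoint, no x < −3 has σ(x) = σ(−3), so we compute σ⁻¹(−26): −26 lies in (−∞, −25), so solve 9x + 2 = −26: x = (−26 − 2)/9 = −28/9.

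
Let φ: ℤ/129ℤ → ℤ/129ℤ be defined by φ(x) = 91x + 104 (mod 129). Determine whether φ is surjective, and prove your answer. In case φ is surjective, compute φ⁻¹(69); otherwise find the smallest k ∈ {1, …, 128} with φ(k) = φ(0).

Since gcd(91, 129) = 1, 91 is invertible modulo 129. Euclid's algorithm: 129 = 1·91 + 38, 91 = 2·38 + 15, 38 = 2·15 + 8, 15 = 1·8 + 7, 8 = 1·7 + 1; back-substituting gives 1 = 112·91 − 79·129, so 91⁻¹ ≡ 112 (mod 129).
For any y ∈ ℤ/129ℤ, x = 112(y − 104) mod 129 satisfies φ(x) = 91·112(y − 104) + 104 ≡ y (since 91·112 ≡ 1 mod 129). So every y has a preimage.
Hence φ is surjective.
Since φ is surjective, we compute φ⁻¹(69): solve 91x + 104 ≡ 69 (mod 129), i.e. 91x ≡ 94 (mod 129).
Multiplying by 91⁻¹ = 112 gives x ≡ 112·94 = 10528 = 81·129 + 79 ≡ 79 (mod 129).
Check: φ(79) = 91·79 + 104 = 7293 = 56·129 + 69 ≡ 69 (mod 129).

79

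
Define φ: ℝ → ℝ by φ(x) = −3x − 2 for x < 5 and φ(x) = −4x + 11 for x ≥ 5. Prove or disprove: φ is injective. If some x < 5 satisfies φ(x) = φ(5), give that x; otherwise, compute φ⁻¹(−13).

Both pieces are strictly decreasing (slopes −3 and −4), so each is injective on its own interval.
The left piece maps (−∞, 5) onto (−17, ∞); the right piece maps [5, ∞) onto (−∞, −9].
These images overlap. In particular φ(5) = −9 (right piece), and solving −3x − 2 = −9 on the left piece gives x = 7/3 < 5.
So φ(7/3) = φ(5) with 7/3 ≠ 5, and φ is not injective. This x = 7/3 is the requested value below 5.

7/3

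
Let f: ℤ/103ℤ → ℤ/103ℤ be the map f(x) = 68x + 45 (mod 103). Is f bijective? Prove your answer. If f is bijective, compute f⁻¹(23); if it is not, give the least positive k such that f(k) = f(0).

By definition, f is injective if f(u) = f(v) implies u = v.
Suppose f(u) = f(v) in ℤ/103ℤ. Then 68u + 45 ≡ 68v + 45 (mod 103), therefore 68(u − v) ≡ 0 (mod 103).
Since gcd(68, 103) = 1, 68 is invertible modulo 103, hence u − v ≡ 0 (mod 103), i.e. u = v.
We now compute 68⁻¹ mod 103 explicitly. Euclid's algorithm: 103 = 1·68 + 35, 68 = 1·35 + 33, 35 = 1·33 + 2, 33 = 16·2 + 1; back-substituting gives 1 = 50·68 − 33·103, so 68⁻¹ ≡ 50 (mod 103).
For any y ∈ ℤ/103ℤ, x = 50(y − 45) mod 103 satisfies f(x) = 68·50(y − 45) + 45 ≡ y (since 68·50 ≡ 1 mod 103). So every y has a preimage.
Hence f is bijective.
Since f is bijective, we find f⁻¹(23): we need 68x ≡ 23 − 45 ≡ 81 (mod 103). Using 68⁻¹ = 50: x ≡ 50·81 = 4050 = 39·103 + 33, so x = 33.
Check: f(33) = 68·33 + 45 = 2289 = 22·103 + 23 ≡ 23 (mod 103).

33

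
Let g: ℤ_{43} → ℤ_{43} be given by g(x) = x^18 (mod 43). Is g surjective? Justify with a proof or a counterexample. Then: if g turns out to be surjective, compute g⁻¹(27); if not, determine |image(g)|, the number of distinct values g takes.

8

g(1) = 1^18 = 1.
g(6): Repeated squaring mod 43: 6^1 ≡ 6, 6^2 ≡ 6² = 36, 6^4 ≡ 36² = 1296 ≡ 6, 6^8 ≡ 6² = 36, 6^16 ≡ 36² = 1296 ≡ 6. Since 18 = 16 + 2, 6^18 ≡ 6·36: 6·36 = 216 ≡ 1. So 6^18 ≡ 1 (mod 43).
So g(1) = g(6) = 1 while 1 ≠ 6, so g is not injective.
A non-injective map from the 43-element set ℤ_{43} to itself takes at most 42 distinct values, so it cannot be surjective. Hence g is not surjective.
Since g is not surjective, we determine |image(g)|. Computing x^18 mod 43 for each x (by repeated squaring, reducing mod 43 at every step), the values g(0), g(1), …, g(42) are: 0, 1, 16, 35, 41, 11, 1, 1, 11, 21, 4, 21, 16, 11, 16, 41, 4, 4, 35, 41, 21, 35, 35, 21, 41, 35, 4, 4, 41, 16, 11, 16, 21, 4, 21, 11, 1, 1, 11, 41, 35, 16, 1.
The distinct values are {0, 1, 4, 11, 16, 21, 35, 41}; there are 8 of them.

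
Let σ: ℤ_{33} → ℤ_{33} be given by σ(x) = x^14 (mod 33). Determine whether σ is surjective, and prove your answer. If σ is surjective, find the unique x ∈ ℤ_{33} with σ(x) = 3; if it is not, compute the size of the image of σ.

12

σ(4): Repeated squaring mod 33: 4^1 ≡ 4, 4^2 ≡ 4² = 16, 4^4 ≡ 16² = 256 ≡ 25, 4^8 ≡ 25² = 625 ≡ 31. Since 14 = 8 + 4 + 2, 4^14 ≡ 31·25·16: 31·25 = 775 ≡ 16, then 16·16 = 256 ≡ 25. So 4^14 ≡ 25 (mod 33).
σ(7): Repeated squaring mod 33: 7^1 ≡ 7, 7^2 ≡ 7² = 49 ≡ 16, 7^4 ≡ 16² = 256 ≡ 25, 7^8 ≡ 25² = 625 ≡ 31. Since 14 = 8 + 4 + 2, 7^14 ≡ 31·25·16: 31·25 = 775 ≡ 16, then 16·16 = 256 ≡ 25. So 7^14 ≡ 25 (mod 33).
So σ(4) = σ(7) = 25 while 4 ≠ 7, so σ is not injective.
A non-injective map from the 33-element set ℤ_{33} to itself takes at most 32 distinct values, so it cannot be surjective. Hence σ is not surjective.
Since σ is not surjective, we determine |image(σ)|. Computing x^14 mod 33 for each x (by repeated squaring, reducing mod 33 at every step), the values σ(0), σ(1), …, σ(32) are: 0, 1, 16, 15, 25, 31, 9, 25, 4, 27, 1, 22, 12, 16, 4, 3, 31, 31, 3, 4, 16, 12, 22, 1, 27, 4, 25, 9, 31, 25, 15, 16, 1.
The distinct values are {0, 1, 3, 4, 9, 12, 15, 16, 22, 25, 27, 31}; there are 12 of them.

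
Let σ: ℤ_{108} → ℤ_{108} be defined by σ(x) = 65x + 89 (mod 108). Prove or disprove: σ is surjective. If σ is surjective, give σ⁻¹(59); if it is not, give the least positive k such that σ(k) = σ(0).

66

Recall that surjectivity means every element of the codomain has a preimage under σ.
Since gcd(65, 108) = 1, 65 is invertible modulo 108. Euclid's algorithm: 108 = 1·65 + 43, 65 = 1·43 + 22, 43 = 1·22 + 21, 22 = 1·21 + 1; back-substituting gives 1 = 5·65 − 3·108, so 65⁻¹ ≡ 5 (mod 108).
For any y ∈ ℤ_{108}, x = 5(y − 89) mod 108 satisfies σ(x) = 65·5(y − 89) + 89 ≡ y (since 65·5 ≡ 1 mod 108). So every y has a preimage.
So σ is surjective.
Since σ is surjective, we find σ⁻¹(59): we need 65x ≡ 59 − 89 ≡ 78 (mod 108). Using 65⁻¹ = 5: x ≡ 5·78 = 390 = 3·108 + 66, so x = 66.
Check: σ(66) = 65·66 + 89 = 4379 = 40·108 + 59 ≡ 59 (mod 108).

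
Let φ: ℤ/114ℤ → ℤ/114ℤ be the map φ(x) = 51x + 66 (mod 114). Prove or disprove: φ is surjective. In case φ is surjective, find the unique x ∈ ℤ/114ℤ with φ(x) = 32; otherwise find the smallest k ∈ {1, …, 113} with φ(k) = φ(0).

38

Since gcd(51, 114) = 3, we have 51x ≡ 0 (mod 3) for all x, so φ(x) ≡ 0 (mod 3).
But 1 ≢ 0 (mod 3), so 1 ∈ ℤ/114ℤ has no preimage. So φ is not surjective.
Since φ is not surjective, we find the least positive k with φ(k) = φ(0): this means 51k ≡ 0 (mod 114), i.e. 114 ∣ 51k. Since gcd(51, 114) = 3, dividing through by 3 this holds exactly when 38 ∣ 17k, and as gcd(17, 38) = 1, exactly when 38 ∣ k.
The smallest positive such k is 38.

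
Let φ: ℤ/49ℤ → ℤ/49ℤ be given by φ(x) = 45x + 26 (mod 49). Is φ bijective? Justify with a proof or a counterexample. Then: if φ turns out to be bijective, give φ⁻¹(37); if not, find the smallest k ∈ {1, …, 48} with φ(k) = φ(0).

If φ(a) = φ(b), then 45a ≡ 45b (mod 49). Because gcd(45, 49) = 1, we may cancel 45 to get a ≡ b (mod 49).
We now compute 45⁻¹ mod 49 explicitly. Euclid's algorithm: 49 = 1·45 + 4, 45 = 11·4 + 1; back-substituting gives 1 = 12·45 − 11·49, so 45⁻¹ ≡ 12 (mod 49).
For any y ∈ ℤ/49ℤ, x = 12(y − 26) mod 49 satisfies φ(x) = 45·12(y − 26) + 26 ≡ y (since 45·12 ≡ 1 mod 49). So every y has a preimage.
Therefore φ is bijective.
Since φ is bijective, we compute φ⁻¹(37): solve 45x + 26 ≡ 37 (mod 49), i.e. 45x ≡ 11 (mod 49).
Multiplying by 45⁻¹ = 12 gives x ≡ 12·11 = 132 = 2·49 + 34 ≡ 34 (mod 49).
Check: φ(34) = 45·34 + 26 = 1556 = 31·49 + 37 ≡ 37 (mod 49).

34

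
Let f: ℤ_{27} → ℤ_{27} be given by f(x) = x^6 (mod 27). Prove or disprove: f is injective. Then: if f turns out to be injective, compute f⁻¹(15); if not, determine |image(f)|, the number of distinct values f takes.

4

f(0) = 0^6 = 0.
f(3): Repeated squaring mod 27: 3^1 ≡ 3, 3^2 ≡ 3² = 9, 3^4 ≡ 9² = 81 ≡ 0. Since 6 = 4 + 2, 3^6 ≡ 0·9: 0·9 = 0. So 3^6 ≡ 0 (mod 27).
So f(0) = f(3) = 0 while 0 ≠ 3, therefore f is not injective.
Since f is not injective, we determine |image(f)|. Computing x^6 mod 27 for each x (by repeated squaring, reducing mod 27 at every step), the values f(0), f(1), …, f(26) are: 0, 1, 10, 0, 19, 19, 0, 10, 1, 0, 1, 10, 0, 19, 19, 0, 10, 1, 0, 1, 10, 0, 19, 19, 0, 10, 1.
The distinct values are {0, 1, 10, 19}; there are 4 of them.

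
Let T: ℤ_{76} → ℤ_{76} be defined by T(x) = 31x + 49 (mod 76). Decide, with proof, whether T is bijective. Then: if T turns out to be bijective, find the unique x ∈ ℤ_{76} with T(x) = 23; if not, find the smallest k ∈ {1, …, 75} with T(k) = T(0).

Recall that T is injective if T(a) = T(b) implies a = b.
If T(a) = T(b), then 31a ≡ 31b (mod 76). Because gcd(31, 76) = 1, we may cancel 31 to get a ≡ b (mod 76).
We now compute 31⁻¹ mod 76 explicitly. Euclid's algorithm: 76 = 2·31 + 14, 31 = 2·14 + 3, 14 = 4·3 + 2, 3 = 1·2 + 1; back-substituting gives 1 = 27·31 − 11·76, so 31⁻¹ ≡ 27 (mod 76).
For any y ∈ ℤ_{76}, x = 27(y − 49) mod 76 satisfies T(x) = 31·27(y − 49) + 49 ≡ y (since 31·27 ≡ 1 mod 76). So every y has a preimage.
Hence T is bijective.
Since T is bijective, we find T⁻¹(23): we need 31x ≡ 23 − 49 ≡ 50 (mod 76). Using 31⁻¹ = 27: x ≡ 27·50 = 1350 = 17·76 + 58, so x = 58.
Check: T(58) = 31·58 + 49 = 1847 = 24·76 + 23 ≡ 23 (mod 76).

58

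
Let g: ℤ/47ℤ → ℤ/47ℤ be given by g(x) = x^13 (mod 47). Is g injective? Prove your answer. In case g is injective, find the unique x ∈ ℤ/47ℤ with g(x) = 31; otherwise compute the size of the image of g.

Since 47 is prime, the nonzero elements of ℤ/47ℤ form a cyclic group of order 46.
As gcd(13, 46) = 1, raising to the 13th power is a bijection on this group: if x_1^13 ≡ x_2^13 then (x_1x_2^{−1})^13 = 1, and the only element of order dividing gcd(13, 46) = 1 is 1, so x_1 = x_2.
With g(0) = 0 this makes g injective on all of ℤ/47ℤ, hence bijective (finite equal-size domain and codomain). In particular g is injective.
Since g is injective, we find the preimage of 31. The inverse of x ↦ x^13 on (ℤ/47ℤ)^× is x ↦ x^39, because 13·39 = 507 = 11·46 + 1 ≡ 1 (mod 46) and x^{46} = 1 for x ≠ 0 (Fermat). So g⁻¹(31) = 31^39 mod 47.
Repeated squaring mod 47: 31^1 ≡ 31, 31^2 ≡ 31² = 961 ≡ 21, 31^4 ≡ 21² = 441 ≡ 18, 31^8 ≡ 18² = 324 ≡ 42, 31^16 ≡ 42² = 1764 ≡ 25, 31^32 ≡ 25² = 625 ≡ 14. Since 39 = 32 + 4 + 2 + 1, 31^39 ≡ 14·18·21·31: 14·18 = 252 ≡ 17, then 17·21 = 357 ≡ 28, then 28·31 = 868 ≡ 22. So 31^39 ≡ 22 (mod 47).
Hence g⁻¹(31) = 22.

22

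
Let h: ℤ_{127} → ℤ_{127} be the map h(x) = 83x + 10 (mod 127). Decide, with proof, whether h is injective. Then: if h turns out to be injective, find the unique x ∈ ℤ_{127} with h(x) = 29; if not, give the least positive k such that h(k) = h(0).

If h(s) = h(t), then 83s ≡ 83t (mod 127). Because gcd(83, 127) = 1, we may cancel 83 to get s ≡ t (mod 127).
So h is injective.
We now compute 83⁻¹ mod 127 explicitly. Euclid's algorithm: 127 = 1·83 + 44, 83 = 1·44 + 39, 44 = 1·39 + 5, 39 = 7·5 + 4, 5 = 1·4 + 1; back-substituting gives 1 = 101·83 − 66·127, so 83⁻¹ ≡ 101 (mod 127).
Since h is injective, we find h⁻¹(29): we need 83x ≡ 29 − 10 ≡ 19 (mod 127). Using 83⁻¹ = 101: x ≡ 101·19 = 1919 = 15·127 + 14, so x = 14.
Check: h(14) = 83·14 + 10 = 1172 = 9·127 + 29 ≡ 29 (mod 127).

14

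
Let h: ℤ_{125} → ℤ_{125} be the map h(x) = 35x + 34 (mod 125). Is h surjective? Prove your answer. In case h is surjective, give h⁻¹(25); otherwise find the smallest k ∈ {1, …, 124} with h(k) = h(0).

25

By definition, surjectivity means every element of the codomain has a preimage under h.
Since gcd(35, 125) = 5, we have 35x ≡ 0 (mod 5) for all x, so h(x) ≡ 4 (mod 5).
But 0 ≢ 4 (mod 5), so 0 ∈ ℤ_{125} has no preimage. Thus h is not surjective.
Since h is not surjective, we find the least positive k with h(k) = h(0): this means 35k ≡ 0 (mod 125), i.e. 125 ∣ 35k. Since gcd(35, 125) = 5, dividing through by 5 this holds exactly when 25 ∣ 7k, and as gcd(7, 25) = 1, exactly when 25 ∣ k.
The smallest positive such k is 25.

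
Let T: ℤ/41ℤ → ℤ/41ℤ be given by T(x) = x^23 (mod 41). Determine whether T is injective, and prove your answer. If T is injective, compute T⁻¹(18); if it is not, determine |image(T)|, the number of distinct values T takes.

Since 41 is prime, the nonzero elements of ℤ/41ℤ form a cyclic group of order 40.
As gcd(23, 40) = 1, raising to the 23rd power is a bijection on this group: if u^23 ≡ v^23 then (uv^{−1})^23 = 1, and the only element of order dividing gcd(23, 40) = 1 is 1, so u = v.
With T(0) = 0 this makes T injective on all of ℤ/41ℤ, hence bijective (finite equal-size domain and codomain). In particular T is injective.
Since T is injective, we find the preimage of 18. The inverse of x ↦ x^23 on (ℤ/41ℤ)^× is x ↦ x^7, because 23·7 = 161 = 4·40 + 1 ≡ 1 (mod 40) and x^{40} = 1 for x ≠ 0 (Fermat). So T⁻¹(18) = 18^7 mod 41.
Repeated squaring mod 41: 18^1 ≡ 18, 18^2 ≡ 18² = 324 ≡ 37, 18^4 ≡ 37² = 1369 ≡ 16. Since 7 = 4 + 2 + 1, 18^7 ≡ 16·37·18: 16·37 = 592 ≡ 18, then 18·18 = 324 ≡ 37. So 18^7 ≡ 37 (mod 41).
Hence T⁻¹(18) = 37.

37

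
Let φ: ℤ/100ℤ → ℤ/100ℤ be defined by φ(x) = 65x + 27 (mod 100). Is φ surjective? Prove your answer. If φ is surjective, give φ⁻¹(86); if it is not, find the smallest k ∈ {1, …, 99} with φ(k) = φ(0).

20

Since gcd(65, 100) = 5, we have 65x ≡ 0 (mod 5) for all x, so φ(x) ≡ 2 (mod 5).
But 0 ≢ 2 (mod 5), so 0 ∈ ℤ/100ℤ has no preimage. Therefore φ is not surjective.
Since φ is not surjective, we find the least positive k with φ(k) = φ(0): this means 65k ≡ 0 (mod 100), i.e. 100 ∣ 65k. Since gcd(65, 100) = 5, dividing through by 5 this holds exactly when 20 ∣ 13k, and as gcd(13, 20) = 1, exactly when 20 ∣ k.
The smallest positive such k is 20.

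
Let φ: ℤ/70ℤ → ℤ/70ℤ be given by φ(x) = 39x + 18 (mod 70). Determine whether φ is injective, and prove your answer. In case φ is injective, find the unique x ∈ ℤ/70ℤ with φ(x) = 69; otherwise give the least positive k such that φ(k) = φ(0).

If φ(s) = φ(t), then 39s ≡ 39t (mod 70). Because gcd(39, 70) = 1, we may cancel 39 to get s ≡ t (mod 70).
Thus φ is injective.
We now compute 39⁻¹ mod 70 explicitly. Euclid's algorithm: 70 = 1·39 + 31, 39 = 1·31 + 8, 31 = 3·8 + 7, 8 = 1·7 + 1; back-substituting gives 1 = 9·39 − 5·70, so 39⁻¹ ≡ 9 (mod 70).
Since φ is injective, we find φ⁻¹(69): we need 39x ≡ 69 − 18 ≡ 51 (mod 70). Using 39⁻¹ = 9: x ≡ 9·51 = 459 = 6·70 + 39, so x = 39.
Check: φ(39) = 39·39 + 18 = 1539 = 21·70 + 69 ≡ 69 (mod 70).

39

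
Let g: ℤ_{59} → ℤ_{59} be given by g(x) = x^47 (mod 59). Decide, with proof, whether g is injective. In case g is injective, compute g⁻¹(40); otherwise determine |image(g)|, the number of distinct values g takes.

23

Since 59 is prime, the nonzero elements of ℤ_{59} form a cyclic group of order 58.
As gcd(47, 58) = 1, raising to the 47th power is a bijection on this group: if u^47 ≡ v^47 then (uv^{−1})^47 = 1, and the only element of order dividing gcd(47, 58) = 1 is 1, so u = v.
With g(0) = 0 this makes g injective on all of ℤ_{59}, hence bijective (finite equal-size domain and codomain). In particular g is injective.
Since g is injective, we find the preimage of 40. The inverse of x ↦ x^47 on (ℤ_{59})^× is x ↦ x^21, because 47·21 = 987 = 17·58 + 1 ≡ 1 (mod 58) and x^{58} = 1 for x ≠ 0 (Fermat). So g⁻¹(40) = 40^21 mod 59.
Repeated squaring mod 59: 40^1 ≡ 40, 40^2 ≡ 40² = 1600 ≡ 7, 40^4 ≡ 7² = 49, 40^8 ≡ 49² = 2401 ≡ 41, 40^16 ≡ 41² = 1681 ≡ 29. Since 21 = 16 + 4 + 1, 40^21 ≡ 29·49·40: 29·49 = 1421 ≡ 5, then 5·40 = 200 ≡ 23. So 40^21 ≡ 23 (mod 59).
Hence g⁻¹(40) = 23.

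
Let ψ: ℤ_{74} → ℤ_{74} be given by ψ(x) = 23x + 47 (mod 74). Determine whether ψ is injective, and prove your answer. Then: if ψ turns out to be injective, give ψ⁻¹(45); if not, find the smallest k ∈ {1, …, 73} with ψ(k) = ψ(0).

16

Suppose ψ(x_1) = ψ(x_2) in ℤ_{74}. Then 23x_1 + 47 ≡ 23x_2 + 47 (mod 74), hence 23(x_1 − x_2) ≡ 0 (mod 74).
Since gcd(23, 74) = 1, 23 is invertible modulo 74, hence x_1 − x_2 ≡ 0 (mod 74), i.e. x_1 = x_2.
Hence ψ is injective.
We now compute 23⁻¹ mod 74 explicitly. Euclid's algorithm: 74 = 3·23 + 5, 23 = 4·5 + 3, 5 = 1·3 + 2, 3 = 1·2 + 1; back-substituting gives 1 = 29·23 − 9·74, so 23⁻¹ ≡ 29 (mod 74).
Since ψ is injective, we find ψ⁻¹(45): we need 23x ≡ 45 − 47 ≡ 72 (mod 74). Using 23⁻¹ = 29: x ≡ 29·72 = 2088 = 28·74 + 16, so x = 16.
Check: ψ(16) = 23·16 + 47 = 415 = 5·74 + 45 ≡ 45 (mod 74).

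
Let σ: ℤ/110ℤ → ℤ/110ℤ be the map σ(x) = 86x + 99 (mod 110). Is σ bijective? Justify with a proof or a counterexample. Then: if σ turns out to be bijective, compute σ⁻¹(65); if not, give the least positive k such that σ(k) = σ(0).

We have gcd(86, 110) = 2 > 1. Taking s = 0 and t = 55: σ(0) = 99 and σ(55) = 86·55 + 99 = 4829 ≡ 99 (mod 110).
So σ(0) = σ(55) while 0 ≠ 55, hence σ is not injective, hence not bijective.
Since σ is not bijective, we find the least positive k with σ(k) = σ(0): this means 86k ≡ 0 (mod 110), i.e. 110 ∣ 86k. Since gcd(86, 110) = 2, dividing through by 2 this holds exactly when 55 ∣ 43k, and as gcd(43, 55) = 1, exactly when 55 ∣ k.
The smallest positive such k is 55.

55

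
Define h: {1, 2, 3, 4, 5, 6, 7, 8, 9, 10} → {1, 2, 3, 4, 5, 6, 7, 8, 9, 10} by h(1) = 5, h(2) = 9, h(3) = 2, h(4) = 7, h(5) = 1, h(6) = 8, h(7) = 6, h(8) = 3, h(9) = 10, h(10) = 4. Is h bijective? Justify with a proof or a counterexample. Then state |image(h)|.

10

The values 5, 9, 2, 7, 1, 8, 6, 3, 10, 4 are a permutation of {1, 2, 3, 4, 5, 6, 7, 8, 9, 10}: each element appears exactly once.
So h is injective and surjective, hence bijective.
The image of h is {1, 2, 3, 4, 5, 6, 7, 8, 9, 10}, which has 10 elements.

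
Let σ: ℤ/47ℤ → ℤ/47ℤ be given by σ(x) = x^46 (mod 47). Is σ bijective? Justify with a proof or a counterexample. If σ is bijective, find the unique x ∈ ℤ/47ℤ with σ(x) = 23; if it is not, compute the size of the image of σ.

2

σ(1) = 1^46 = 1.
σ(2): Repeated squaring mod 47: 2^1 ≡ 2, 2^2 ≡ 2² = 4, 2^4 ≡ 4² = 16, 2^8 ≡ 16² = 256 ≡ 21, 2^16 ≡ 21² = 441 ≡ 18, 2^32 ≡ 18² = 324 ≡ 42. Since 46 = 32 + 8 + 4 + 2, 2^46 ≡ 42·21·16·4: 42·21 = 882 ≡ 36, then 36·16 = 576 ≡ 12, then 12·4 = 48 ≡ 1. So 2^46 ≡ 1 (mod 47).
So σ(1) = σ(2) = 1 while 1 ≠ 2, hence σ is not injective, hence not bijective.
Since σ is not bijective, we determine |image(σ)|. Computing x^46 mod 47 for each x (by repeated squaring, reducing mod 47 at every step), the values σ(0), σ(1), …, σ(46) are: 0, 1, 1, 1, 1, 1, 1, 1, 1, 1, 1, 1, 1, 1, 1, 1, 1, 1, 1, 1, 1, 1, 1, 1, 1, 1, 1, 1, 1, 1, 1, 1, 1, 1, 1, 1, 1, 1, 1, 1, 1, 1, 1, 1, 1, 1, 1.
The distinct values are {0, 1}; there are 2 of them.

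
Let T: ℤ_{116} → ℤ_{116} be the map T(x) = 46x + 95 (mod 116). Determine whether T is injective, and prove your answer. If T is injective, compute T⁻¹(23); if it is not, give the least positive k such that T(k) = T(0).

By definition, T is injective when T(s) = T(t) forces s = t.
We have gcd(46, 116) = 2 > 1. Taking s = 0 and t = 58: T(0) = 95 and T(58) = 46·58 + 95 = 2763 ≡ 95 (mod 116).
So T(0) = T(58) while 0 ≠ 58, thus T is not injective.
Since T is not injective, we find the least positive k with T(k) = T(0): this means 46k ≡ 0 (mod 116), i.e. 116 ∣ 46k. Since gcd(46, 116) = 2, dividing through by 2 this holds exactly when 58 ∣ 23k, and as gcd(23, 58) = 1, exactly when 58 ∣ k.
The smallest positive such k is 58.

58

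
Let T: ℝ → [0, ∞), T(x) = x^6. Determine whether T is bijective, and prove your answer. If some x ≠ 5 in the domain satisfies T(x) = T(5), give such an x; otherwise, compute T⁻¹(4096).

-5

T(5) = 15625 = (−5)^6 = T(−5) (since 6 is even), with 5 ≠ −5. So T is not injective, hence not bijective.
For the follow-up, such an x exists: taking x = −5 ∈ ℝ gives T(−5) = 15625 = T(5) with −5 ≠ 5.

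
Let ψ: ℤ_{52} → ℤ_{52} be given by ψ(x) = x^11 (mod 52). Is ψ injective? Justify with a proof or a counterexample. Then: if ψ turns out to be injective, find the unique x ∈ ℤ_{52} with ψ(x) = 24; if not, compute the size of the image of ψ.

39

ψ(0) = 0^11 = 0.
ψ(26): Repeated squaring mod 52: 26^1 ≡ 26, 26^2 ≡ 26² = 676 ≡ 0, 26^4 ≡ 0² = 0, 26^8 ≡ 0² = 0. Since 11 = 8 + 2 + 1, 26^11 ≡ 0·0·26: 0·0 = 0, then 0·26 = 0. So 26^11 ≡ 0 (mod 52).
So ψ(0) = ψ(26) = 0 while 0 ≠ 26, therefore ψ is not injective.
Since ψ is not injective, we determine |image(ψ)|. Computing x^11 mod 52 for each x (by repeated squaring, reducing mod 52 at every step), the values ψ(0), ψ(1), …, ψ(51) are: 0, 1, 20, 35, 36, 21, 24, 15, 44, 29, 4, 19, 12, 13, 40, 7, 48, 49, 8, 11, 28, 5, 16, 43, 32, 25, 0, 27, 20, 9, 36, 47, 24, 41, 44, 3, 4, 45, 12, 39, 40, 33, 48, 23, 8, 37, 28, 31, 16, 17, 32, 51.
The distinct values are {0, 1, 3, 4, 5, 7, 8, 9, 11, 12, 13, 15, 16, 17, 19, 20, 21, 23, 24, 25, 27, 28, 29, 31, 32, 33, 35, 36, 37, 39, 40, 41, 43, 44, 45, 47, 48, 49, 51}; there are 39 of them.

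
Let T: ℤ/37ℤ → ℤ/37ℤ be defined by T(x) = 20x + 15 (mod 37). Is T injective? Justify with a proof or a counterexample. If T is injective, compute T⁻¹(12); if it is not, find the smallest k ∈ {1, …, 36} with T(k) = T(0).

Recall: T is injective if T(s) = T(t) implies s = t.
Suppose T(s) = T(t) in ℤ/37ℤ. Then 20s + 15 ≡ 20t + 15 (mod 37), so 20(s − t) ≡ 0 (mod 37).
Since gcd(20, 37) = 1, 20 is invertible modulo 37, so s − t ≡ 0 (mod 37), i.e. s = t.
Thus T is injective.
We now compute 20⁻¹ mod 37 explicitly. Euclid's algorithm: 37 = 1·20 + 17, 20 = 1·17 + 3, 17 = 5·3 + 2, 3 = 1·2 + 1; back-substituting gives 1 = 13·20 − 7·37, so 20⁻¹ ≡ 13 (mod 37).
Since T is injective, we compute T⁻¹(12): solve 20x + 15 ≡ 12 (mod 37), i.e. 20x ≡ 34 (mod 37).
Multiplying by 20⁻¹ = 13 gives x ≡ 13·34 = 442 = 11·37 + 35 ≡ 35 (mod 37).
Check: T(35) = 20·35 + 15 = 715 = 19·37 + 12 ≡ 12 (mod 37).

35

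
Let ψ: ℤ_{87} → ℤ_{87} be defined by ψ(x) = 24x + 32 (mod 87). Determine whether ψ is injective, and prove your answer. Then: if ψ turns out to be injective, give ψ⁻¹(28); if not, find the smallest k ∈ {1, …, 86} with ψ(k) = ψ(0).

29

We have gcd(24, 87) = 3 > 1. Taking u = 0 and v = 29: ψ(0) = 32 and ψ(29) = 24·29 + 32 = 728 ≡ 32 (mod 87).
So ψ(0) = ψ(29) while 0 ≠ 29, therefore ψ is not injective.
Since ψ is not injective, we find the least positive k with ψ(k) = ψ(0): this means 24k ≡ 0 (mod 87), i.e. 87 ∣ 24k. Since gcd(24, 87) = 3, dividing through by 3 this holds exactly when 29 ∣ 8k, and as gcd(8, 29) = 1, exactly when 29 ∣ k.
The smallest positive such k is 29.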